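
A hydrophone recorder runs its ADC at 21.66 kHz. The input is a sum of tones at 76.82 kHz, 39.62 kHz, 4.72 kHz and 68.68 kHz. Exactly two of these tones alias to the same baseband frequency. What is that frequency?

fs/2 = 10.83 kHz.
76.82 kHz mod fs = 11.84 kHz.
11.84 kHz > fs/2 = 10.83 kHz, folds to fs − 11.84 kHz = 9.82 kHz.
39.62 kHz mod fs = 17.96 kHz.
17.96 kHz > fs/2 = 10.83 kHz, folds to fs − 17.96 kHz = 3.7 kHz.
4.72 kHz ≤ fs/2 = 10.83 kHz, passes unchanged.
68.68 kHz mod fs = 3.7 kHz.
3.7 kHz ≤ fs/2 = 10.83 kHz, appears at 3.7 kHz.
39.62 kHz and 68.68 kHz both map to 3.7 kHz.

3.7 kHz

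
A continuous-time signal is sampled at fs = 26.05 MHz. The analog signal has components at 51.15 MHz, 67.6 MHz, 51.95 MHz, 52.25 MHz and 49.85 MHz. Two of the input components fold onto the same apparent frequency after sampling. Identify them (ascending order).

51.95 MHz, 52.25 MHz

fs/2 = 13.025 MHz.
51.15 MHz mod fs = 25.1 MHz.
25.1 MHz > fs/2 = 13.025 MHz, folds to fs − 25.1 MHz = 0.95 MHz.
67.6 MHz mod fs = 15.5 MHz.
15.5 MHz > fs/2 = 13.025 MHz, folds to fs − 15.5 MHz = 10.55 MHz.
51.95 MHz mod fs = 25.9 MHz.
25.9 MHz > fs/2 = 13.025 MHz, folds to fs − 25.9 MHz = 0.15 MHz.
52.25 MHz mod fs = 0.15 MHz.
0.15 MHz ≤ fs/2 = 13.025 MHz, appears at 0.15 MHz.
49.85 MHz mod fs = 23.8 MHz.
23.8 MHz > fs/2 = 13.025 MHz, folds to fs − 23.8 MHz = 2.25 MHz.
51.95 MHz and 52.25 MHz both map to 0.15 MHz.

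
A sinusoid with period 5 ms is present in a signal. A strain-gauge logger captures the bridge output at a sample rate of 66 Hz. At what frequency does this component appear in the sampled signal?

2 Hz

T = 5 ms → f = 1/T = 200 Hz.
200 Hz mod fs = 2 Hz.
2 Hz ≤ fs/2 = 33 Hz, appears at 2 Hz.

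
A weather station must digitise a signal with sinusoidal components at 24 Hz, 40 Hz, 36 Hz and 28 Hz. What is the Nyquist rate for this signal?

Highest-frequency component: 40 Hz.
Nyquist rate = 2 × 40 Hz = 80 Hz.

80 Hz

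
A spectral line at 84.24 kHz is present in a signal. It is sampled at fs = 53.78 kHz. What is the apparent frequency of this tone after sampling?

23.32 kHz

84.24 kHz mod fs = 30.46 kHz.
30.46 kHz > fs/2 = 26.89 kHz, folds to fs − 30.46 kHz = 23.32 kHz.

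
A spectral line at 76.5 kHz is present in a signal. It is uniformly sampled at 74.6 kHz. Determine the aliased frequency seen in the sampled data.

76.5 kHz mod fs = 1.9 kHz.
1.9 kHz ≤ fs/2 = 37.3 kHz, appears at 1.9 kHz.

1.9 kHz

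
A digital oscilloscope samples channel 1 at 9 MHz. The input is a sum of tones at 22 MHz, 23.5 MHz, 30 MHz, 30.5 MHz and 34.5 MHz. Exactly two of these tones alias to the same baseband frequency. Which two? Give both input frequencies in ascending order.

23.5 MHz, 30.5 MHz

fs/2 = 4.5 MHz.
22 MHz mod fs = 4 MHz.
4 MHz ≤ fs/2 = 4.5 MHz, appears at 4 MHz.
23.5 MHz mod fs = 5.5 MHz.
5.5 MHz > fs/2 = 4.5 MHz, folds to fs − 5.5 MHz = 3.5 MHz.
30 MHz mod fs = 3 MHz.
3 MHz ≤ fs/2 = 4.5 MHz, appears at 3 MHz.
30.5 MHz mod fs = 3.5 MHz.
3.5 MHz ≤ fs/2 = 4.5 MHz, appears at 3.5 MHz.
34.5 MHz mod fs = 7.5 MHz.
7.5 MHz > fs/2 = 4.5 MHz, folds to fs − 7.5 MHz = 1.5 MHz.
23.5 MHz and 30.5 MHz both map to 3.5 MHz.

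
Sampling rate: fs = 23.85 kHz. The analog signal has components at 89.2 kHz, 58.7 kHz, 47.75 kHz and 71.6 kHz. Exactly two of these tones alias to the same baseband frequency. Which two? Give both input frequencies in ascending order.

47.75 kHz, 71.6 kHz

fs/2 = 11.925 kHz.
89.2 kHz mod fs = 17.65 kHz.
17.65 kHz > fs/2 = 11.925 kHz, folds to fs − 17.65 kHz = 6.2 kHz.
58.7 kHz mod fs = 11 kHz.
11 kHz ≤ fs/2 = 11.925 kHz, appears at 11 kHz.
47.75 kHz mod fs = 0.05 kHz.
0.05 kHz ≤ fs/2 = 11.925 kHz, appears at 0.05 kHz.
71.6 kHz mod fs = 0.05 kHz.
0.05 kHz ≤ fs/2 = 11.925 kHz, appears at 0.05 kHz.
47.75 kHz and 71.6 kHz both map to 0.05 kHz.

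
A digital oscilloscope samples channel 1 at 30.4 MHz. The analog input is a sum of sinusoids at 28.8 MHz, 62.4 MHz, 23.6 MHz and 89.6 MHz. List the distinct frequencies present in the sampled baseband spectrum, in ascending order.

fs/2 = 15.2 MHz.
28.8 MHz > fs/2 = 15.2 MHz, folds to fs − 28.8 MHz = 1.6 MHz.
62.4 MHz mod fs = 1.6 MHz.
1.6 MHz ≤ fs/2 = 15.2 MHz, appears at 1.6 MHz.
23.6 MHz > fs/2 = 15.2 MHz, folds to fs − 23.6 MHz = 6.8 MHz.
89.6 MHz mod fs = 28.8 MHz.
28.8 MHz > fs/2 = 15.2 MHz, folds to fs − 28.8 MHz = 1.6 MHz.
Distinct values: {1.6 MHz, 6.8 MHz}.

1.6 MHz, 6.8 MHz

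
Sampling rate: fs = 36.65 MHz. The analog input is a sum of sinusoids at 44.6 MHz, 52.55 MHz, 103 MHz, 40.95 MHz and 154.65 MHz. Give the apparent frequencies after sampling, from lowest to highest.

fs/2 = 18.325 MHz.
44.6 MHz mod fs = 7.95 MHz.
7.95 MHz ≤ fs/2 = 18.325 MHz, appears at 7.95 MHz.
52.55 MHz mod fs = 15.9 MHz.
15.9 MHz ≤ fs/2 = 18.325 MHz, appears at 15.9 MHz.
103 MHz mod fs = 29.7 MHz.
29.7 MHz > fs/2 = 18.325 MHz, folds to fs − 29.7 MHz = 6.95 MHz.
40.95 MHz mod fs = 4.3 MHz.
4.3 MHz ≤ fs/2 = 18.325 MHz, appears at 4.3 MHz.
154.65 MHz mod fs = 8.05 MHz.
8.05 MHz ≤ fs/2 = 18.325 MHz, appears at 8.05 MHz.
Distinct values: {4.3 MHz, 6.95 MHz, 7.95 MHz, 8.05 MHz, 15.9 MHz}.

4.3 MHz, 6.95 MHz, 7.95 MHz, 8.05 MHz, 15.9 MHz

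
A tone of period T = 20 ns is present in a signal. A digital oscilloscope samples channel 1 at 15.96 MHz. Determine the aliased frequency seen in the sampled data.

2.12 MHz

T = 20 ns → f = 1/T = 50 MHz.
50 MHz mod fs = 2.12 MHz.
2.12 MHz ≤ fs/2 = 7.98 MHz, appears at 2.12 MHz.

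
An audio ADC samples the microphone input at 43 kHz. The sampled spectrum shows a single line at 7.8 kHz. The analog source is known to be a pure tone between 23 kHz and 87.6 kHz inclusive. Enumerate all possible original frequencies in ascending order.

35.2 kHz, 50.8 kHz, 78.2 kHz

Frequencies that alias to 7.8 kHz are k·fs ± 7.8 kHz for integer k ≥ 0.
k=0: 7.8 kHz.
k=1: 35.2 kHz, 50.8 kHz.
k=2: 78.2 kHz, 93.8 kHz.
k=3: 121.2 kHz, 136.8 kHz.
Within [23 kHz, 87.6 kHz]: 35.2 kHz, 50.8 kHz, 78.2 kHz.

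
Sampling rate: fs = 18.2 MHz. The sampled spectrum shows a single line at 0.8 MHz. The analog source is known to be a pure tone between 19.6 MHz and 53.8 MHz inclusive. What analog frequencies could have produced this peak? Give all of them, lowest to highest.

Frequencies that alias to 0.8 MHz are k·fs ± 0.8 MHz for integer k ≥ 0.
k=0: 0.8 MHz.
k=1: 17.4 MHz, 19 MHz.
k=2: 35.6 MHz, 37.2 MHz.
k=3: 53.8 MHz, 55.4 MHz.
k=4: 72 MHz, 73.6 MHz.
Within [19.6 MHz, 53.8 MHz]: 35.6 MHz, 37.2 MHz, 53.8 MHz.

35.6 MHz, 37.2 MHz, 53.8 MHz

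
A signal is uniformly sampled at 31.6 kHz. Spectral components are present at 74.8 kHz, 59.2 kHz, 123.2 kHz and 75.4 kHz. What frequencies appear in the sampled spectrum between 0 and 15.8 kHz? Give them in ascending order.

fs/2 = 15.8 kHz.
74.8 kHz mod fs = 11.6 kHz.
11.6 kHz ≤ fs/2 = 15.8 kHz, appears at 11.6 kHz.
59.2 kHz mod fs = 27.6 kHz.
27.6 kHz > fs/2 = 15.8 kHz, folds to fs − 27.6 kHz = 4 kHz.
123.2 kHz mod fs = 28.4 kHz.
28.4 kHz > fs/2 = 15.8 kHz, folds to fs − 28.4 kHz = 3.2 kHz.
75.4 kHz mod fs = 12.2 kHz.
12.2 kHz ≤ fs/2 = 15.8 kHz, appears at 12.2 kHz.
Distinct values: {3.2 kHz, 4 kHz, 11.6 kHz, 12.2 kHz}.

3.2 kHz, 4 kHz, 11.6 kHz, 12.2 kHz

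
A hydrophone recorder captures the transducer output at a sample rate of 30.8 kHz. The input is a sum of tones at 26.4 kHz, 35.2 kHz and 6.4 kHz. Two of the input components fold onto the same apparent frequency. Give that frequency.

4.4 kHz

fs/2 = 15.4 kHz.
26.4 kHz > fs/2 = 15.4 kHz, folds to fs − 26.4 kHz = 4.4 kHz.
35.2 kHz mod fs = 4.4 kHz.
4.4 kHz ≤ fs/2 = 15.4 kHz, appears at 4.4 kHz.
6.4 kHz ≤ fs/2 = 15.4 kHz, passes unchanged.
26.4 kHz and 35.2 kHz both map to 4.4 kHz.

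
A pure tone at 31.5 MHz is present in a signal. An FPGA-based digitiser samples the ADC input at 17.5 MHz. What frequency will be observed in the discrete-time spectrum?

3.5 MHz

31.5 MHz mod fs = 14 MHz.
14 MHz > fs/2 = 8.75 MHz, folds to fs − 14 MHz = 3.5 MHz.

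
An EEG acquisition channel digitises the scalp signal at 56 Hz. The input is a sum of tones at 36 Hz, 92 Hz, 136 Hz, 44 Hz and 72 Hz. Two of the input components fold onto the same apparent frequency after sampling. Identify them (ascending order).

fs/2 = 28 Hz.
36 Hz > fs/2 = 28 Hz, folds to fs − 36 Hz = 20 Hz.
92 Hz mod fs = 36 Hz.
36 Hz > fs/2 = 28 Hz, folds to fs − 36 Hz = 20 Hz.
136 Hz mod fs = 24 Hz.
24 Hz ≤ fs/2 = 28 Hz, appears at 24 Hz.
44 Hz > fs/2 = 28 Hz, folds to fs − 44 Hz = 12 Hz.
72 Hz mod fs = 16 Hz.
16 Hz ≤ fs/2 = 28 Hz, appears at 16 Hz.
36 Hz and 92 Hz both map to 20 Hz.

36 Hz, 92 Hz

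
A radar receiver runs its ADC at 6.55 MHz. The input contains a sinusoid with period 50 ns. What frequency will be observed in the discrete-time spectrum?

T = 50 ns → f = 1/T = 20 MHz.
20 MHz mod fs = 0.35 MHz.
0.35 MHz ≤ fs/2 = 3.275 MHz, appears at 0.35 MHz.

0.35 MHz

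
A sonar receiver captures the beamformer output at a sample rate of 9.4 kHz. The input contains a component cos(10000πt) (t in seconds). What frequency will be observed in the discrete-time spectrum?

ω = 10000π rad/s → f = ω/(2π) = 5000 Hz = 5 kHz.
5 kHz > fs/2 = 4.7 kHz, folds to fs − 5 kHz = 4.4 kHz.

4.4 kHz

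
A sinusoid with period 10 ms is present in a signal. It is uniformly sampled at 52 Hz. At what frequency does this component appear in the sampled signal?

T = 10 ms → f = 1/T = 100 Hz.
100 Hz mod fs = 48 Hz.
48 Hz > fs/2 = 26 Hz, folds to fs − 48 Hz = 4 Hz.

4 Hz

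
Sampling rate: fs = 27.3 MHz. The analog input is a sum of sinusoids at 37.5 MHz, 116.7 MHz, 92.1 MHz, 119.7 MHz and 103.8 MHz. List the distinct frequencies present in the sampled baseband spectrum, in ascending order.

fs/2 = 13.65 MHz.
37.5 MHz mod fs = 10.2 MHz.
10.2 MHz ≤ fs/2 = 13.65 MHz, appears at 10.2 MHz.
116.7 MHz mod fs = 7.5 MHz.
7.5 MHz ≤ fs/2 = 13.65 MHz, appears at 7.5 MHz.
92.1 MHz mod fs = 10.2 MHz.
10.2 MHz ≤ fs/2 = 13.65 MHz, appears at 10.2 MHz.
119.7 MHz mod fs = 10.5 MHz.
10.5 MHz ≤ fs/2 = 13.65 MHz, appears at 10.5 MHz.
103.8 MHz mod fs = 21.9 MHz.
21.9 MHz > fs/2 = 13.65 MHz, folds to fs − 21.9 MHz = 5.4 MHz.
Distinct values: {5.4 MHz, 7.5 MHz, 10.2 MHz, 10.5 MHz}.

5.4 MHz, 7.5 MHz, 10.2 MHz, 10.5 MHz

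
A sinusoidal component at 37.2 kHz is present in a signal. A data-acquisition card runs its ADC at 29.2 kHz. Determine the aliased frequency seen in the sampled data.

37.2 kHz mod fs = 8 kHz.
8 kHz ≤ fs/2 = 14.6 kHz, appears at 8 kHz.

8 kHz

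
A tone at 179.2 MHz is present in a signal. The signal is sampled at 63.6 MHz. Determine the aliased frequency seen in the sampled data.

11.6 MHz

179.2 MHz mod fs = 52 MHz.
52 MHz > fs/2 = 31.8 MHz, folds to fs − 52 MHz = 11.6 MHz.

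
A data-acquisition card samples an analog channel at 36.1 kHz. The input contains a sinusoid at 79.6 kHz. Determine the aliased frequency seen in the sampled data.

7.4 kHz

79.6 kHz mod fs = 7.4 kHz.
7.4 kHz ≤ fs/2 = 18.05 kHz, appears at 7.4 kHz.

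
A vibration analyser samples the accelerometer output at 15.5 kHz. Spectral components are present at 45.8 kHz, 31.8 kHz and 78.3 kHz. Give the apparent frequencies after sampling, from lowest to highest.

0.7 kHz, 0.8 kHz

fs/2 = 7.75 kHz.
45.8 kHz mod fs = 14.8 kHz.
14.8 kHz > fs/2 = 7.75 kHz, folds to fs − 14.8 kHz = 0.7 kHz.
31.8 kHz mod fs = 0.8 kHz.
0.8 kHz ≤ fs/2 = 7.75 kHz, appears at 0.8 kHz.
78.3 kHz mod fs = 0.8 kHz.
0.8 kHz ≤ fs/2 = 7.75 kHz, appears at 0.8 kHz.
Distinct values: {0.7 kHz, 0.8 kHz}.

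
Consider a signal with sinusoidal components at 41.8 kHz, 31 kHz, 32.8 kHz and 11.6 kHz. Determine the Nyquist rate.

Highest-frequency component: 41.8 kHz.
Nyquist rate = 2 × 41.8 kHz = 83.6 kHz.

83.6 kHz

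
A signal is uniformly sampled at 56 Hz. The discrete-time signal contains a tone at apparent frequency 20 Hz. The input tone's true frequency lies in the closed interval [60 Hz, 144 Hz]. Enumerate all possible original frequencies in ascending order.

76 Hz, 92 Hz, 132 Hz

Frequencies that alias to 20 Hz are k·fs ± 20 Hz for integer k ≥ 0.
k=0: 20 Hz.
k=1: 36 Hz, 76 Hz.
k=2: 92 Hz, 132 Hz.
k=3: 148 Hz, 188 Hz.
Within [60 Hz, 144 Hz]: 76 Hz, 92 Hz, 132 Hz.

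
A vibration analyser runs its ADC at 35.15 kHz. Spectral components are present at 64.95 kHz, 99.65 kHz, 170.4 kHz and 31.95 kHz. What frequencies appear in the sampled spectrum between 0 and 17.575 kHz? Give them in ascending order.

3.2 kHz, 5.35 kHz, 5.8 kHz

fs/2 = 17.575 kHz.
64.95 kHz mod fs = 29.8 kHz.
29.8 kHz > fs/2 = 17.575 kHz, folds to fs − 29.8 kHz = 5.35 kHz.
99.65 kHz mod fs = 29.35 kHz.
29.35 kHz > fs/2 = 17.575 kHz, folds to fs − 29.35 kHz = 5.8 kHz.
170.4 kHz mod fs = 29.8 kHz.
29.8 kHz > fs/2 = 17.575 kHz, folds to fs − 29.8 kHz = 5.35 kHz.
31.95 kHz > fs/2 = 17.575 kHz, folds to fs − 31.95 kHz = 3.2 kHz.
Distinct values: {3.2 kHz, 5.35 kHz, 5.8 kHz}.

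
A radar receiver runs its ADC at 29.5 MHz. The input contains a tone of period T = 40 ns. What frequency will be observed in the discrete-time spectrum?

4.5 MHz

T = 40 ns → f = 1/T = 25 MHz.
25 MHz > fs/2 = 14.75 MHz, folds to fs − 25 MHz = 4.5 MHz.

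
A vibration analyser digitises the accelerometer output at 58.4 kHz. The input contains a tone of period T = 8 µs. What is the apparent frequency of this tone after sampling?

T = 8 µs → f = 1/T = 125 kHz.
125 kHz mod fs = 8.2 kHz.
8.2 kHz ≤ fs/2 = 29.2 kHz, appears at 8.2 kHz.

8.2 kHz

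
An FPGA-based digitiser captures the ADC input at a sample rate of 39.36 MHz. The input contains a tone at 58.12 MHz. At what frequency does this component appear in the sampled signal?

18.76 MHz

58.12 MHz mod fs = 18.76 MHz.
18.76 MHz ≤ fs/2 = 19.68 MHz, appears at 18.76 MHz.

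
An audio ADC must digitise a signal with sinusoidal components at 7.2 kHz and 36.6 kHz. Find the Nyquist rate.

Highest-frequency component: 36.6 kHz.
Nyquist rate = 2 × 36.6 kHz = 73.2 kHz.

73.2 kHz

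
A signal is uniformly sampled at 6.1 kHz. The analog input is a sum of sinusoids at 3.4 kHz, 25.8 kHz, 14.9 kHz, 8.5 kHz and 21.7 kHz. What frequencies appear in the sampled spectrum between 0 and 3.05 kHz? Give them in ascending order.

1.4 kHz, 2.4 kHz, 2.7 kHz

fs/2 = 3.05 kHz.
3.4 kHz > fs/2 = 3.05 kHz, folds to fs − 3.4 kHz = 2.7 kHz.
25.8 kHz mod fs = 1.4 kHz.
1.4 kHz ≤ fs/2 = 3.05 kHz, appears at 1.4 kHz.
14.9 kHz mod fs = 2.7 kHz.
2.7 kHz ≤ fs/2 = 3.05 kHz, appears at 2.7 kHz.
8.5 kHz mod fs = 2.4 kHz.
2.4 kHz ≤ fs/2 = 3.05 kHz, appears at 2.4 kHz.
21.7 kHz mod fs = 3.4 kHz.
3.4 kHz > fs/2 = 3.05 kHz, folds to fs − 3.4 kHz = 2.7 kHz.
Distinct values: {1.4 kHz, 2.4 kHz, 2.7 kHz}.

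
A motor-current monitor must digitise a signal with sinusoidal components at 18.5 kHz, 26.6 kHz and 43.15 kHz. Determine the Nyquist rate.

Highest-frequency component: 43.15 kHz.
Nyquist rate = 2 × 43.15 kHz = 86.3 kHz.

86.3 kHz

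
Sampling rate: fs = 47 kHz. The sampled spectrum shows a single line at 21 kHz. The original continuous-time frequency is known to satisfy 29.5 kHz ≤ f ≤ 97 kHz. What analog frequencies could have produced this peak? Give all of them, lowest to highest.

Frequencies that alias to 21 kHz are k·fs ± 21 kHz for integer k ≥ 0.
k=0: 21 kHz.
k=1: 26 kHz, 68 kHz.
k=2: 73 kHz, 115 kHz.
k=3: 120 kHz, 162 kHz.
Within [29.5 kHz, 97 kHz]: 68 kHz, 73 kHz.

68 kHz, 73 kHz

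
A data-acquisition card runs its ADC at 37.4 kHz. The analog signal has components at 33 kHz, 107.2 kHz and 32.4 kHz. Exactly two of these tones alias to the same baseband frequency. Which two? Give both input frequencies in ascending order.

fs/2 = 18.7 kHz.
33 kHz > fs/2 = 18.7 kHz, folds to fs − 33 kHz = 4.4 kHz.
107.2 kHz mod fs = 32.4 kHz.
32.4 kHz > fs/2 = 18.7 kHz, folds to fs − 32.4 kHz = 5 kHz.
32.4 kHz > fs/2 = 18.7 kHz, folds to fs − 32.4 kHz = 5 kHz.
32.4 kHz and 107.2 kHz both map to 5 kHz.

32.4 kHz, 107.2 kHz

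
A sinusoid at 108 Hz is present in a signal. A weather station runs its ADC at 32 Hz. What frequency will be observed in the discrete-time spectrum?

108 Hz mod fs = 12 Hz.
12 Hz ≤ fs/2 = 16 Hz, appears at 12 Hz.

12 Hz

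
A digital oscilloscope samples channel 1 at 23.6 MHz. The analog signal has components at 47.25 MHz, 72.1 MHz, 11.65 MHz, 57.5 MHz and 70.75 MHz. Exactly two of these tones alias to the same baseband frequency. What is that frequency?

fs/2 = 11.8 MHz.
47.25 MHz mod fs = 0.05 MHz.
0.05 MHz ≤ fs/2 = 11.8 MHz, appears at 0.05 MHz.
72.1 MHz mod fs = 1.3 MHz.
1.3 MHz ≤ fs/2 = 11.8 MHz, appears at 1.3 MHz.
11.65 MHz ≤ fs/2 = 11.8 MHz, passes unchanged.
57.5 MHz mod fs = 10.3 MHz.
10.3 MHz ≤ fs/2 = 11.8 MHz, appears at 10.3 MHz.
70.75 MHz mod fs = 23.55 MHz.
23.55 MHz > fs/2 = 11.8 MHz, folds to fs − 23.55 MHz = 0.05 MHz.
47.25 MHz and 70.75 MHz both map to 0.05 MHz.

0.05 MHz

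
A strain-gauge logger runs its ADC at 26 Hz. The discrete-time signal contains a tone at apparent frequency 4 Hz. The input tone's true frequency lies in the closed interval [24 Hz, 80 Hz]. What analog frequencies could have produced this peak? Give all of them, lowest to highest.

Frequencies that alias to 4 Hz are k·fs ± 4 Hz for integer k ≥ 0.
k=0: 4 Hz.
k=1: 22 Hz, 30 Hz.
k=2: 48 Hz, 56 Hz.
k=3: 74 Hz, 82 Hz.
k=4: 100 Hz, 108 Hz.
Within [24 Hz, 80 Hz]: 30 Hz, 48 Hz, 56 Hz, 74 Hz.

30 Hz, 48 Hz, 56 Hz, 74 Hz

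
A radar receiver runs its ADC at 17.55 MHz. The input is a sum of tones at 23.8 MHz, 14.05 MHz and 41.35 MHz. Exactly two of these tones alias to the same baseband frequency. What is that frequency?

6.25 MHz

fs/2 = 8.775 MHz.
23.8 MHz mod fs = 6.25 MHz.
6.25 MHz ≤ fs/2 = 8.775 MHz, appears at 6.25 MHz.
14.05 MHz > fs/2 = 8.775 MHz, folds to fs − 14.05 MHz = 3.5 MHz.
41.35 MHz mod fs = 6.25 MHz.
6.25 MHz ≤ fs/2 = 8.775 MHz, appears at 6.25 MHz.
23.8 MHz and 41.35 MHz both map to 6.25 MHz.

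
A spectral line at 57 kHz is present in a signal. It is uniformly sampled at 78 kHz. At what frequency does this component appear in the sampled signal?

21 kHz

57 kHz > fs/2 = 39 kHz, folds to fs − 57 kHz = 21 kHz.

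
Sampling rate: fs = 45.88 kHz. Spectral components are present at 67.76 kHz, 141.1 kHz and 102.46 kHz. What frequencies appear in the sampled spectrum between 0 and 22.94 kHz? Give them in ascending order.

fs/2 = 22.94 kHz.
67.76 kHz mod fs = 21.88 kHz.
21.88 kHz ≤ fs/2 = 22.94 kHz, appears at 21.88 kHz.
141.1 kHz mod fs = 3.46 kHz.
3.46 kHz ≤ fs/2 = 22.94 kHz, appears at 3.46 kHz.
102.46 kHz mod fs = 10.7 kHz.
10.7 kHz ≤ fs/2 = 22.94 kHz, appears at 10.7 kHz.
Distinct values: {3.46 kHz, 10.7 kHz, 21.88 kHz}.

3.46 kHz, 10.7 kHz, 21.88 kHz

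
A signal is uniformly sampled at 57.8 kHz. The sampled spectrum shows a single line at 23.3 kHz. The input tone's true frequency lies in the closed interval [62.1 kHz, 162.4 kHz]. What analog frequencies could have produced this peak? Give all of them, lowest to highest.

Frequencies that alias to 23.3 kHz are k·fs ± 23.3 kHz for integer k ≥ 0.
k=0: 23.3 kHz.
k=1: 34.5 kHz, 81.1 kHz.
k=2: 92.3 kHz, 138.9 kHz.
k=3: 150.1 kHz, 196.7 kHz.
k=4: 207.9 kHz, 254.5 kHz.
Within [62.1 kHz, 162.4 kHz]: 81.1 kHz, 92.3 kHz, 138.9 kHz, 150.1 kHz.

81.1 kHz, 92.3 kHz, 138.9 kHz, 150.1 kHz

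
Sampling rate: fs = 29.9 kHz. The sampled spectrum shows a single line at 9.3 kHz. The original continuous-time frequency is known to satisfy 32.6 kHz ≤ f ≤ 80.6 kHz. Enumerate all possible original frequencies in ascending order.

39.2 kHz, 50.5 kHz, 69.1 kHz, 80.4 kHz

Frequencies that alias to 9.3 kHz are k·fs ± 9.3 kHz for integer k ≥ 0.
k=0: 9.3 kHz.
k=1: 20.6 kHz, 39.2 kHz.
k=2: 50.5 kHz, 69.1 kHz.
k=3: 80.4 kHz, 99 kHz.
k=4: 110.3 kHz, 128.9 kHz.
Within [32.6 kHz, 80.6 kHz]: 39.2 kHz, 50.5 kHz, 69.1 kHz, 80.4 kHz.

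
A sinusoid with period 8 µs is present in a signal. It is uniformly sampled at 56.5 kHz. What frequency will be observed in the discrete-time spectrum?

12 kHz

T = 8 µs → f = 1/T = 125 kHz.
125 kHz mod fs = 12 kHz.
12 kHz ≤ fs/2 = 28.25 kHz, appears at 12 kHz.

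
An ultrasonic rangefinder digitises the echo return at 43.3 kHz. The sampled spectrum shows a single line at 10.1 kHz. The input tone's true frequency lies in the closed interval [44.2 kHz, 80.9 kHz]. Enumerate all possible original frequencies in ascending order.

53.4 kHz, 76.5 kHz

Frequencies that alias to 10.1 kHz are k·fs ± 10.1 kHz for integer k ≥ 0.
k=0: 10.1 kHz.
k=1: 33.2 kHz, 53.4 kHz.
k=2: 76.5 kHz, 96.7 kHz.
k=3: 119.8 kHz, 140 kHz.
Within [44.2 kHz, 80.9 kHz]: 53.4 kHz, 76.5 kHz.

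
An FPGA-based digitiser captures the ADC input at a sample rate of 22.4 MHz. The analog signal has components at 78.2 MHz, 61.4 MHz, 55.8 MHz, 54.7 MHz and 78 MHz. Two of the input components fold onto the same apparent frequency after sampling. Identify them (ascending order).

55.8 MHz, 78.2 MHz

fs/2 = 11.2 MHz.
78.2 MHz mod fs = 11 MHz.
11 MHz ≤ fs/2 = 11.2 MHz, appears at 11 MHz.
61.4 MHz mod fs = 16.6 MHz.
16.6 MHz > fs/2 = 11.2 MHz, folds to fs − 16.6 MHz = 5.8 MHz.
55.8 MHz mod fs = 11 MHz.
11 MHz ≤ fs/2 = 11.2 MHz, appears at 11 MHz.
54.7 MHz mod fs = 9.9 MHz.
9.9 MHz ≤ fs/2 = 11.2 MHz, appears at 9.9 MHz.
78 MHz mod fs = 10.8 MHz.
10.8 MHz ≤ fs/2 = 11.2 MHz, appears at 10.8 MHz.
55.8 MHz and 78.2 MHz both map to 11 MHz.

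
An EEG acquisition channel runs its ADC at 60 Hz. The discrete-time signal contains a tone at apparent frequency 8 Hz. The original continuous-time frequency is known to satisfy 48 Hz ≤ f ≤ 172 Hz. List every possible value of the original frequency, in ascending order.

Frequencies that alias to 8 Hz are k·fs ± 8 Hz for integer k ≥ 0.
k=0: 8 Hz.
k=1: 52 Hz, 68 Hz.
k=2: 112 Hz, 128 Hz.
k=3: 172 Hz, 188 Hz.
k=4: 232 Hz, 248 Hz.
Within [48 Hz, 172 Hz]: 52 Hz, 68 Hz, 112 Hz, 128 Hz, 172 Hz.

52 Hz, 68 Hz, 112 Hz, 128 Hz, 172 Hz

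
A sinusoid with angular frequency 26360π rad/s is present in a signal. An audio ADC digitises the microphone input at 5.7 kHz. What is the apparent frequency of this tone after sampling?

ω = 26360π rad/s → f = ω/(2π) = 13180 Hz = 13.18 kHz.
13.18 kHz mod fs = 1.78 kHz.
1.78 kHz ≤ fs/2 = 2.85 kHz, appears at 1.78 kHz.

1.78 kHz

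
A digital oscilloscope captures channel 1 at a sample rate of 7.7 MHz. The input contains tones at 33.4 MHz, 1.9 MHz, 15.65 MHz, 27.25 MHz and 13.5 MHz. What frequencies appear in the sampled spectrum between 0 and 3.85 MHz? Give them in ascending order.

fs/2 = 3.85 MHz.
33.4 MHz mod fs = 2.6 MHz.
2.6 MHz ≤ fs/2 = 3.85 MHz, appears at 2.6 MHz.
1.9 MHz ≤ fs/2 = 3.85 MHz, passes unchanged.
15.65 MHz mod fs = 0.25 MHz.
0.25 MHz ≤ fs/2 = 3.85 MHz, appears at 0.25 MHz.
27.25 MHz mod fs = 4.15 MHz.
4.15 MHz > fs/2 = 3.85 MHz, folds to fs − 4.15 MHz = 3.55 MHz.
13.5 MHz mod fs = 5.8 MHz.
5.8 MHz > fs/2 = 3.85 MHz, folds to fs − 5.8 MHz = 1.9 MHz.
Distinct values: {0.25 MHz, 1.9 MHz, 2.6 MHz, 3.55 MHz}.

0.25 MHz, 1.9 MHz, 2.6 MHz, 3.55 MHz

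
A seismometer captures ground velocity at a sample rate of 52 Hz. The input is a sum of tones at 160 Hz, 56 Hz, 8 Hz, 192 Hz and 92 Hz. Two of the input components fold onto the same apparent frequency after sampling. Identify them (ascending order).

56 Hz, 160 Hz

fs/2 = 26 Hz.
160 Hz mod fs = 4 Hz.
4 Hz ≤ fs/2 = 26 Hz, appears at 4 Hz.
56 Hz mod fs = 4 Hz.
4 Hz ≤ fs/2 = 26 Hz, appears at 4 Hz.
8 Hz ≤ fs/2 = 26 Hz, passes unchanged.
192 Hz mod fs = 36 Hz.
36 Hz > fs/2 = 26 Hz, folds to fs − 36 Hz = 16 Hz.
92 Hz mod fs = 40 Hz.
40 Hz > fs/2 = 26 Hz, folds to fs − 40 Hz = 12 Hz.
56 Hz and 160 Hz both map to 4 Hz.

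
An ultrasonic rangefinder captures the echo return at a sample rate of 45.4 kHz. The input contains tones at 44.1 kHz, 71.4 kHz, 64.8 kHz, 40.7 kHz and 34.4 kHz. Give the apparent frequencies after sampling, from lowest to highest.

1.3 kHz, 4.7 kHz, 11 kHz, 19.4 kHz

fs/2 = 22.7 kHz.
44.1 kHz > fs/2 = 22.7 kHz, folds to fs − 44.1 kHz = 1.3 kHz.
71.4 kHz mod fs = 26 kHz.
26 kHz > fs/2 = 22.7 kHz, folds to fs − 26 kHz = 19.4 kHz.
64.8 kHz mod fs = 19.4 kHz.
19.4 kHz ≤ fs/2 = 22.7 kHz, appears at 19.4 kHz.
40.7 kHz > fs/2 = 22.7 kHz, folds to fs − 40.7 kHz = 4.7 kHz.
34.4 kHz > fs/2 = 22.7 kHz, folds to fs − 34.4 kHz = 11 kHz.
Distinct values: {1.3 kHz, 4.7 kHz, 11 kHz, 19.4 kHz}.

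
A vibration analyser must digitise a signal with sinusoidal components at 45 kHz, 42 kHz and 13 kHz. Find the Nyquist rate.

90 kHz

Highest-frequency component: 45 kHz.
Nyquist rate = 2 × 45 kHz = 90 kHz.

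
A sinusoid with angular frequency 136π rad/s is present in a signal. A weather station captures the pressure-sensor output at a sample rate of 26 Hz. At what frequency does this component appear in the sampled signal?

ω = 136π rad/s → f = ω/(2π) = 68 Hz.
68 Hz mod fs = 16 Hz.
16 Hz > fs/2 = 13 Hz, folds to fs − 16 Hz = 10 Hz.

10 Hz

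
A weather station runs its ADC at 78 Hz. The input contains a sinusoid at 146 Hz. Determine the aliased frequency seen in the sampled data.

146 Hz mod fs = 68 Hz.
68 Hz > fs/2 = 39 Hz, folds to fs − 68 Hz = 10 Hz.

10 Hz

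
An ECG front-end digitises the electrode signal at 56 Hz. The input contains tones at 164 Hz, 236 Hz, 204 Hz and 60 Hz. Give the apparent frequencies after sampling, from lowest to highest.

fs/2 = 28 Hz.
164 Hz mod fs = 52 Hz.
52 Hz > fs/2 = 28 Hz, folds to fs − 52 Hz = 4 Hz.
236 Hz mod fs = 12 Hz.
12 Hz ≤ fs/2 = 28 Hz, appears at 12 Hz.
204 Hz mod fs = 36 Hz.
36 Hz > fs/2 = 28 Hz, folds to fs − 36 Hz = 20 Hz.
60 Hz mod fs = 4 Hz.
4 Hz ≤ fs/2 = 28 Hz, appears at 4 Hz.
Distinct values: {4 Hz, 12 Hz, 20 Hz}.

4 Hz, 12 Hz, 20 Hz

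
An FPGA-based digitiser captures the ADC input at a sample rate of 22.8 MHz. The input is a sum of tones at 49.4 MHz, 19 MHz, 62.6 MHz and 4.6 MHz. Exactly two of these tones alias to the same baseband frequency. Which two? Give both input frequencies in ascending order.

19 MHz, 49.4 MHz

fs/2 = 11.4 MHz.
49.4 MHz mod fs = 3.8 MHz.
3.8 MHz ≤ fs/2 = 11.4 MHz, appears at 3.8 MHz.
19 MHz > fs/2 = 11.4 MHz, folds to fs − 19 MHz = 3.8 MHz.
62.6 MHz mod fs = 17 MHz.
17 MHz > fs/2 = 11.4 MHz, folds to fs − 17 MHz = 5.8 MHz.
4.6 MHz ≤ fs/2 = 11.4 MHz, passes unchanged.
19 MHz and 49.4 MHz both map to 3.8 MHz.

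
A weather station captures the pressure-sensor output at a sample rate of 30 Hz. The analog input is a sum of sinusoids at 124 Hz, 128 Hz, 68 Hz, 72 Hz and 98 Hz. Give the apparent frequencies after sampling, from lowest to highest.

fs/2 = 15 Hz.
124 Hz mod fs = 4 Hz.
4 Hz ≤ fs/2 = 15 Hz, appears at 4 Hz.
128 Hz mod fs = 8 Hz.
8 Hz ≤ fs/2 = 15 Hz, appears at 8 Hz.
68 Hz mod fs = 8 Hz.
8 Hz ≤ fs/2 = 15 Hz, appears at 8 Hz.
72 Hz mod fs = 12 Hz.
12 Hz ≤ fs/2 = 15 Hz, appears at 12 Hz.
98 Hz mod fs = 8 Hz.
8 Hz ≤ fs/2 = 15 Hz, appears at 8 Hz.
Distinct values: {4 Hz, 8 Hz, 12 Hz}.

4 Hz, 8 Hz, 12 Hz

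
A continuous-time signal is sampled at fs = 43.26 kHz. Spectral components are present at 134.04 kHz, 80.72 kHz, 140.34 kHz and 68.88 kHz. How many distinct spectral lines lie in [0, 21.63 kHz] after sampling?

4

fs/2 = 21.63 kHz.
134.04 kHz mod fs = 4.26 kHz.
4.26 kHz ≤ fs/2 = 21.63 kHz, appears at 4.26 kHz.
80.72 kHz mod fs = 37.46 kHz.
37.46 kHz > fs/2 = 21.63 kHz, folds to fs − 37.46 kHz = 5.8 kHz.
140.34 kHz mod fs = 10.56 kHz.
10.56 kHz ≤ fs/2 = 21.63 kHz, appears at 10.56 kHz.
68.88 kHz mod fs = 25.62 kHz.
25.62 kHz > fs/2 = 21.63 kHz, folds to fs − 25.62 kHz = 17.64 kHz.
Distinct values: {4.26 kHz, 5.8 kHz, 10.56 kHz, 17.64 kHz} → 4.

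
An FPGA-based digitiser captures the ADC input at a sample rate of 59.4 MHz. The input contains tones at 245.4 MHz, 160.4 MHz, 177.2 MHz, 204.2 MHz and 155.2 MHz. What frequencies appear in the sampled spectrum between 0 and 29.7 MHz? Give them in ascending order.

fs/2 = 29.7 MHz.
245.4 MHz mod fs = 7.8 MHz.
7.8 MHz ≤ fs/2 = 29.7 MHz, appears at 7.8 MHz.
160.4 MHz mod fs = 41.6 MHz.
41.6 MHz > fs/2 = 29.7 MHz, folds to fs − 41.6 MHz = 17.8 MHz.
177.2 MHz mod fs = 58.4 MHz.
58.4 MHz > fs/2 = 29.7 MHz, folds to fs − 58.4 MHz = 1 MHz.
204.2 MHz mod fs = 26 MHz.
26 MHz ≤ fs/2 = 29.7 MHz, appears at 26 MHz.
155.2 MHz mod fs = 36.4 MHz.
36.4 MHz > fs/2 = 29.7 MHz, folds to fs − 36.4 MHz = 23 MHz.
Distinct values: {1 MHz, 7.8 MHz, 17.8 MHz, 23 MHz, 26 MHz}.

1 MHz, 7.8 MHz, 17.8 MHz, 23 MHz, 26 MHz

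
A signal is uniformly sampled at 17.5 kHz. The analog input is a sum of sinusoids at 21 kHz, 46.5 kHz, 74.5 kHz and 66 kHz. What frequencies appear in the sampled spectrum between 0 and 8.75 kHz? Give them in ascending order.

fs/2 = 8.75 kHz.
21 kHz mod fs = 3.5 kHz.
3.5 kHz ≤ fs/2 = 8.75 kHz, appears at 3.5 kHz.
46.5 kHz mod fs = 11.5 kHz.
11.5 kHz > fs/2 = 8.75 kHz, folds to fs − 11.5 kHz = 6 kHz.
74.5 kHz mod fs = 4.5 kHz.
4.5 kHz ≤ fs/2 = 8.75 kHz, appears at 4.5 kHz.
66 kHz mod fs = 13.5 kHz.
13.5 kHz > fs/2 = 8.75 kHz, folds to fs − 13.5 kHz = 4 kHz.
Distinct values: {3.5 kHz, 4 kHz, 4.5 kHz, 6 kHz}.

3.5 kHz, 4 kHz, 4.5 kHz, 6 kHz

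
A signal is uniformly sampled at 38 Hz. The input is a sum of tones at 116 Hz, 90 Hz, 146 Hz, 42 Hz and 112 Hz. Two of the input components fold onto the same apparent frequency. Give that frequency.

2 Hz

fs/2 = 19 Hz.
116 Hz mod fs = 2 Hz.
2 Hz ≤ fs/2 = 19 Hz, appears at 2 Hz.
90 Hz mod fs = 14 Hz.
14 Hz ≤ fs/2 = 19 Hz, appears at 14 Hz.
146 Hz mod fs = 32 Hz.
32 Hz > fs/2 = 19 Hz, folds to fs − 32 Hz = 6 Hz.
42 Hz mod fs = 4 Hz.
4 Hz ≤ fs/2 = 19 Hz, appears at 4 Hz.
112 Hz mod fs = 36 Hz.
36 Hz > fs/2 = 19 Hz, folds to fs − 36 Hz = 2 Hz.
112 Hz and 116 Hz both map to 2 Hz.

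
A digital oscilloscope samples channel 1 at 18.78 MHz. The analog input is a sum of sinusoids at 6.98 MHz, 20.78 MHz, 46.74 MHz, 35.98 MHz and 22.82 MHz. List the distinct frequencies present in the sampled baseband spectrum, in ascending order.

1.58 MHz, 2 MHz, 4.04 MHz, 6.98 MHz, 9.18 MHz

fs/2 = 9.39 MHz.
6.98 MHz ≤ fs/2 = 9.39 MHz, passes unchanged.
20.78 MHz mod fs = 2 MHz.
2 MHz ≤ fs/2 = 9.39 MHz, appears at 2 MHz.
46.74 MHz mod fs = 9.18 MHz.
9.18 MHz ≤ fs/2 = 9.39 MHz, appears at 9.18 MHz.
35.98 MHz mod fs = 17.2 MHz.
17.2 MHz > fs/2 = 9.39 MHz, folds to fs − 17.2 MHz = 1.58 MHz.
22.82 MHz mod fs = 4.04 MHz.
4.04 MHz ≤ fs/2 = 9.39 MHz, appears at 4.04 MHz.
Distinct values: {1.58 MHz, 2 MHz, 4.04 MHz, 6.98 MHz, 9.18 MHz}.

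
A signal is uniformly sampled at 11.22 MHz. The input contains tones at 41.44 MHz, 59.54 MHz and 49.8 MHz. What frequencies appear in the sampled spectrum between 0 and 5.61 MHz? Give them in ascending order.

fs/2 = 5.61 MHz.
41.44 MHz mod fs = 7.78 MHz.
7.78 MHz > fs/2 = 5.61 MHz, folds to fs − 7.78 MHz = 3.44 MHz.
59.54 MHz mod fs = 3.44 MHz.
3.44 MHz ≤ fs/2 = 5.61 MHz, appears at 3.44 MHz.
49.8 MHz mod fs = 4.92 MHz.
4.92 MHz ≤ fs/2 = 5.61 MHz, appears at 4.92 MHz.
Distinct values: {3.44 MHz, 4.92 MHz}.

3.44 MHz, 4.92 MHz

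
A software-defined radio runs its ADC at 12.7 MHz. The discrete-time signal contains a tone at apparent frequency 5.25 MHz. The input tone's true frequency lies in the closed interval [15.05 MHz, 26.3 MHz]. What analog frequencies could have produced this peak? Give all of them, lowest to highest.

Frequencies that alias to 5.25 MHz are k·fs ± 5.25 MHz for integer k ≥ 0.
k=0: 5.25 MHz.
k=1: 7.45 MHz, 17.95 MHz.
k=2: 20.15 MHz, 30.65 MHz.
k=3: 32.85 MHz, 43.35 MHz.
Within [15.05 MHz, 26.3 MHz]: 17.95 MHz, 20.15 MHz.

17.95 MHz, 20.15 MHz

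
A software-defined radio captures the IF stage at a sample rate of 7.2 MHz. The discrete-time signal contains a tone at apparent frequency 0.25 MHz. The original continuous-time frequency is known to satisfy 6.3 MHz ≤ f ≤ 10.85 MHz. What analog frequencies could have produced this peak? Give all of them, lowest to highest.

6.95 MHz, 7.45 MHz

Frequencies that alias to 0.25 MHz are k·fs ± 0.25 MHz for integer k ≥ 0.
k=0: 0.25 MHz.
k=1: 6.95 MHz, 7.45 MHz.
k=2: 14.15 MHz, 14.65 MHz.
Within [6.3 MHz, 10.85 MHz]: 6.95 MHz, 7.45 MHz.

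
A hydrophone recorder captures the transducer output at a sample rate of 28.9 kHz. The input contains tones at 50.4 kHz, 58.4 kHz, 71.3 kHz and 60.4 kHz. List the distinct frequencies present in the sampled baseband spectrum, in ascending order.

0.6 kHz, 2.6 kHz, 7.4 kHz, 13.5 kHz

fs/2 = 14.45 kHz.
50.4 kHz mod fs = 21.5 kHz.
21.5 kHz > fs/2 = 14.45 kHz, folds to fs − 21.5 kHz = 7.4 kHz.
58.4 kHz mod fs = 0.6 kHz.
0.6 kHz ≤ fs/2 = 14.45 kHz, appears at 0.6 kHz.
71.3 kHz mod fs = 13.5 kHz.
13.5 kHz ≤ fs/2 = 14.45 kHz, appears at 13.5 kHz.
60.4 kHz mod fs = 2.6 kHz.
2.6 kHz ≤ fs/2 = 14.45 kHz, appears at 2.6 kHz.
Distinct values: {0.6 kHz, 2.6 kHz, 7.4 kHz, 13.5 kHz}.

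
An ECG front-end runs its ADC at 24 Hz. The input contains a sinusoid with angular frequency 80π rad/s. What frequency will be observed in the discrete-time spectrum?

ω = 80π rad/s → f = ω/(2π) = 40 Hz.
40 Hz mod fs = 16 Hz.
16 Hz > fs/2 = 12 Hz, folds to fs − 16 Hz = 8 Hz.

8 Hz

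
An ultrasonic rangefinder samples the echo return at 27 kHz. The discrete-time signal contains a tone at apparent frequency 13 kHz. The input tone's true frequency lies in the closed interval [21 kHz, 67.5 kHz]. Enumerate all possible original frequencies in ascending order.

40 kHz, 41 kHz, 67 kHz

Frequencies that alias to 13 kHz are k·fs ± 13 kHz for integer k ≥ 0.
k=0: 13 kHz.
k=1: 14 kHz, 40 kHz.
k=2: 41 kHz, 67 kHz.
k=3: 68 kHz, 94 kHz.
Within [21 kHz, 67.5 kHz]: 40 kHz, 41 kHz, 67 kHz.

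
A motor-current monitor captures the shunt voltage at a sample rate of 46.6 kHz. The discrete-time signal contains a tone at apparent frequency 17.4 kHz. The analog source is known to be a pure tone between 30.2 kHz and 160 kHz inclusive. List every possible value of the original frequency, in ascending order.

64 kHz, 75.8 kHz, 110.6 kHz, 122.4 kHz, 157.2 kHz

Frequencies that alias to 17.4 kHz are k·fs ± 17.4 kHz for integer k ≥ 0.
k=0: 17.4 kHz.
k=1: 29.2 kHz, 64 kHz.
k=2: 75.8 kHz, 110.6 kHz.
k=3: 122.4 kHz, 157.2 kHz.
k=4: 169 kHz, 203.8 kHz.
Within [30.2 kHz, 160 kHz]: 64 kHz, 75.8 kHz, 110.6 kHz, 122.4 kHz, 157.2 kHz.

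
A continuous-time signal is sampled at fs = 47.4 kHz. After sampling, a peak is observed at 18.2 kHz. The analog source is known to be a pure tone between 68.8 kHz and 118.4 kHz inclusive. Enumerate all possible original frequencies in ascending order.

76.6 kHz, 113 kHz

Frequencies that alias to 18.2 kHz are k·fs ± 18.2 kHz for integer k ≥ 0.
k=0: 18.2 kHz.
k=1: 29.2 kHz, 65.6 kHz.
k=2: 76.6 kHz, 113 kHz.
k=3: 124 kHz, 160.4 kHz.
Within [68.8 kHz, 118.4 kHz]: 76.6 kHz, 113 kHz.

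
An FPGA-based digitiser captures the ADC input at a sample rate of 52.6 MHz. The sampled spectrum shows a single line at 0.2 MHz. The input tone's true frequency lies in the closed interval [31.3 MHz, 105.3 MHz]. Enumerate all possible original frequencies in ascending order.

52.4 MHz, 52.8 MHz, 105 MHz

Frequencies that alias to 0.2 MHz are k·fs ± 0.2 MHz for integer k ≥ 0.
k=0: 0.2 MHz.
k=1: 52.4 MHz, 52.8 MHz.
k=2: 105 MHz, 105.4 MHz.
k=3: 157.6 MHz, 158 MHz.
Within [31.3 MHz, 105.3 MHz]: 52.4 MHz, 52.8 MHz, 105 MHz.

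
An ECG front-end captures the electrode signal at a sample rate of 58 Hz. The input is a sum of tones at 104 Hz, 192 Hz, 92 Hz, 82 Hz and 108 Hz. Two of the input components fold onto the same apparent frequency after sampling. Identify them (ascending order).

82 Hz, 92 Hz

fs/2 = 29 Hz.
104 Hz mod fs = 46 Hz.
46 Hz > fs/2 = 29 Hz, folds to fs − 46 Hz = 12 Hz.
192 Hz mod fs = 18 Hz.
18 Hz ≤ fs/2 = 29 Hz, appears at 18 Hz.
92 Hz mod fs = 34 Hz.
34 Hz > fs/2 = 29 Hz, folds to fs − 34 Hz = 24 Hz.
82 Hz mod fs = 24 Hz.
24 Hz ≤ fs/2 = 29 Hz, appears at 24 Hz.
108 Hz mod fs = 50 Hz.
50 Hz > fs/2 = 29 Hz, folds to fs − 50 Hz = 8 Hz.
82 Hz and 92 Hz both map to 24 Hz.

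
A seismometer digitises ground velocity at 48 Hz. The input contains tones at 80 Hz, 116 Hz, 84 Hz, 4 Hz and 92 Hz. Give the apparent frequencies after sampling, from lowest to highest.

4 Hz, 12 Hz, 16 Hz, 20 Hz

fs/2 = 24 Hz.
80 Hz mod fs = 32 Hz.
32 Hz > fs/2 = 24 Hz, folds to fs − 32 Hz = 16 Hz.
116 Hz mod fs = 20 Hz.
20 Hz ≤ fs/2 = 24 Hz, appears at 20 Hz.
84 Hz mod fs = 36 Hz.
36 Hz > fs/2 = 24 Hz, folds to fs − 36 Hz = 12 Hz.
4 Hz ≤ fs/2 = 24 Hz, passes unchanged.
92 Hz mod fs = 44 Hz.
44 Hz > fs/2 = 24 Hz, folds to fs − 44 Hz = 4 Hz.
Distinct values: {4 Hz, 12 Hz, 16 Hz, 20 Hz}.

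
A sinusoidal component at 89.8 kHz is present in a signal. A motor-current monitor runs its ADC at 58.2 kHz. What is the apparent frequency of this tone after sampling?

89.8 kHz mod fs = 31.6 kHz.
31.6 kHz > fs/2 = 29.1 kHz, folds to fs − 31.6 kHz = 26.6 kHz.

26.6 kHz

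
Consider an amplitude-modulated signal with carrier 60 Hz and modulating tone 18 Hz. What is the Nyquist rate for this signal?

AM sidebands sit at fc ± fm = 42 Hz and 78 Hz.
Highest-frequency component: 78 Hz.
Nyquist rate = 2 × 78 Hz = 156 Hz.

156 Hz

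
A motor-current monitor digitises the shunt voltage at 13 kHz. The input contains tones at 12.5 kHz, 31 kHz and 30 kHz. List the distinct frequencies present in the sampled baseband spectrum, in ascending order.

fs/2 = 6.5 kHz.
12.5 kHz > fs/2 = 6.5 kHz, folds to fs − 12.5 kHz = 0.5 kHz.
31 kHz mod fs = 5 kHz.
5 kHz ≤ fs/2 = 6.5 kHz, appears at 5 kHz.
30 kHz mod fs = 4 kHz.
4 kHz ≤ fs/2 = 6.5 kHz, appears at 4 kHz.
Distinct values: {0.5 kHz, 4 kHz, 5 kHz}.

0.5 kHz, 4 kHz, 5 kHz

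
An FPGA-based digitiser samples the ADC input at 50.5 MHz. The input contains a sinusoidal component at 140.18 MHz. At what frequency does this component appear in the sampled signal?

140.18 MHz mod fs = 39.18 MHz.
39.18 MHz > fs/2 = 25.25 MHz, folds to fs − 39.18 MHz = 11.32 MHz.

11.32 MHz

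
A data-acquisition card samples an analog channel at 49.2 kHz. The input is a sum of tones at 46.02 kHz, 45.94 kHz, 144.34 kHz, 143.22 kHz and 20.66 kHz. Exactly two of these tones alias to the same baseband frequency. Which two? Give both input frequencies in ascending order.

45.94 kHz, 144.34 kHz

fs/2 = 24.6 kHz.
46.02 kHz > fs/2 = 24.6 kHz, folds to fs − 46.02 kHz = 3.18 kHz.
45.94 kHz > fs/2 = 24.6 kHz, folds to fs − 45.94 kHz = 3.26 kHz.
144.34 kHz mod fs = 45.94 kHz.
45.94 kHz > fs/2 = 24.6 kHz, folds to fs − 45.94 kHz = 3.26 kHz.
143.22 kHz mod fs = 44.82 kHz.
44.82 kHz > fs/2 = 24.6 kHz, folds to fs − 44.82 kHz = 4.38 kHz.
20.66 kHz ≤ fs/2 = 24.6 kHz, passes unchanged.
45.94 kHz and 144.34 kHz both map to 3.26 kHz.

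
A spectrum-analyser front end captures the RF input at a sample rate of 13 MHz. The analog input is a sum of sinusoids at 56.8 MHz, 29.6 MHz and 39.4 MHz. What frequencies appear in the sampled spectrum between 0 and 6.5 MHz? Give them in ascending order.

fs/2 = 6.5 MHz.
56.8 MHz mod fs = 4.8 MHz.
4.8 MHz ≤ fs/2 = 6.5 MHz, appears at 4.8 MHz.
29.6 MHz mod fs = 3.6 MHz.
3.6 MHz ≤ fs/2 = 6.5 MHz, appears at 3.6 MHz.
39.4 MHz mod fs = 0.4 MHz.
0.4 MHz ≤ fs/2 = 6.5 MHz, appears at 0.4 MHz.
Distinct values: {0.4 MHz, 3.6 MHz, 4.8 MHz}.

0.4 MHz, 3.6 MHz, 4.8 MHz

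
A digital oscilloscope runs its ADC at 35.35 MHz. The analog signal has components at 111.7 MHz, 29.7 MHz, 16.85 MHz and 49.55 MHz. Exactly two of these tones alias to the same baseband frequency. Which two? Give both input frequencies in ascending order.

fs/2 = 17.675 MHz.
111.7 MHz mod fs = 5.65 MHz.
5.65 MHz ≤ fs/2 = 17.675 MHz, appears at 5.65 MHz.
29.7 MHz > fs/2 = 17.675 MHz, folds to fs − 29.7 MHz = 5.65 MHz.
16.85 MHz ≤ fs/2 = 17.675 MHz, passes unchanged.
49.55 MHz mod fs = 14.2 MHz.
14.2 MHz ≤ fs/2 = 17.675 MHz, appears at 14.2 MHz.
29.7 MHz and 111.7 MHz both map to 5.65 MHz.

29.7 MHz, 111.7 MHz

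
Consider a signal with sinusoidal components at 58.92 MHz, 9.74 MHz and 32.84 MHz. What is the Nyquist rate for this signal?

117.84 MHz

Highest-frequency component: 58.92 MHz.
Nyquist rate = 2 × 58.92 MHz = 117.84 MHz.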